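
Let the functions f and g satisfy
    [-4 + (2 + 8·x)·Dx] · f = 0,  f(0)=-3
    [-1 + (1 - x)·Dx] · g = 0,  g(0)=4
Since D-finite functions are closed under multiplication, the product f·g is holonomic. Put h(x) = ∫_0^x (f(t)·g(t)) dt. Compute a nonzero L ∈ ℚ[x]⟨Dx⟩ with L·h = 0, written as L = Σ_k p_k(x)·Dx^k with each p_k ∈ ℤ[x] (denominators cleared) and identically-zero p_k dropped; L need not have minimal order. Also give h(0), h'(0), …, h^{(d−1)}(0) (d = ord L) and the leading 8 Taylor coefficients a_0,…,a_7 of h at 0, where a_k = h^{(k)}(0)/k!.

f: a_k = -3, -6, 6, -12, 30, -84, 252, -792, …
g: a_k = 4, 4, 4, 4, 4, 4, 4, 4, …
Sym-product of L_f,L_g gives L₀ (≤ ord 1).
h=∫h₀ ⇒ L = L₀·Dx.
L = (3 + 2·x)·Dx + (-1 - 3·x + 4·x^2)·Dx^2  (order 2).
h: a_k = 0, -12, -18, -4, -15, 12, -46, 732/7, …
ICs: h(0) = 0, h′(0) = -12.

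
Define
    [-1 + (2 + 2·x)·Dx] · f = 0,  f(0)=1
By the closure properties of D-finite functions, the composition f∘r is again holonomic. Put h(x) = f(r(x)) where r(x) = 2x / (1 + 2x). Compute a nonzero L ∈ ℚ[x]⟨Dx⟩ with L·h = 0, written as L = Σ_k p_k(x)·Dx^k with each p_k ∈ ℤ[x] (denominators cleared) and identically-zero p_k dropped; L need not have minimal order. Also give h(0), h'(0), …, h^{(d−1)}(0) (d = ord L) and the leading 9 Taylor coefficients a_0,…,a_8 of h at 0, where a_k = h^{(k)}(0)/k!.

L = -1 + (1 + 6·x + 8·x^2)·Dx  (order 1).
h: a_k = 1, 1, -5/2, 13/2, -141/8, 399/8, -2353/16, 7205/16, -182461/128, …
ICs: h(0) = 1.

f: a_k = 1, 1/2, -1/8, 1/16, -5/128, 7/256, -21/1024, 33/2048, -429/32768, …
Change of var in L_f (x↦r) gives L₀.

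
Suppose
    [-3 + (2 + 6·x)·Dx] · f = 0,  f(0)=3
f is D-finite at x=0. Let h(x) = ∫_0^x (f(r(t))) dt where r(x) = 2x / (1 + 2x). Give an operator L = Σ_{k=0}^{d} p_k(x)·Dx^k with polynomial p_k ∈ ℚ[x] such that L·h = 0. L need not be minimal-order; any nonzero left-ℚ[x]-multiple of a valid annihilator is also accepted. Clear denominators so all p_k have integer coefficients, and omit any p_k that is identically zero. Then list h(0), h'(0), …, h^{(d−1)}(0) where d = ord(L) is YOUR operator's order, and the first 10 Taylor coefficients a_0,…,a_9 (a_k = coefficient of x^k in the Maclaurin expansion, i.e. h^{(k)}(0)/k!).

L = -3·Dx + (1 + 10·x + 16·x^2)·Dx^2  (order 2).
h: a_k = 0, 3, 9/2, -21/2, 261/8, -5031/40, 9069/16, -318915/112, 1975005/128, -11301055/128, …
ICs: h(0) = 0, h′(0) = 3.

f: a_k = 3, 9/2, -27/8, 81/16, -1215/128, 5103/256, -45927/1024, 216513/2048, -8444007/32768, 42220035/65536, …
h₀=f(r): pull back L_f along r ⇒ L₀.
h=∫h₀ ⇒ L = L₀·Dx.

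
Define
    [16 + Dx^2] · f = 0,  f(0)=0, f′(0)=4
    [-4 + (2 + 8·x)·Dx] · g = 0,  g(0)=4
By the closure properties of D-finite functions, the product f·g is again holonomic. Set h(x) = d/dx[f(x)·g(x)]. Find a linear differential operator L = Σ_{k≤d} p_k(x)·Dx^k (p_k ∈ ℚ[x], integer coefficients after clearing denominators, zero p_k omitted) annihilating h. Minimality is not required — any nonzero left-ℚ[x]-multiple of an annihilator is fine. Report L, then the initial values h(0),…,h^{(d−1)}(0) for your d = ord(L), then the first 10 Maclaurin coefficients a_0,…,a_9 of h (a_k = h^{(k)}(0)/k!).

L = (212 + 2304·x + 8704·x^2 + 16384·x^3 + 16384·x^4) + (-4 - 144·x - 768·x^2 - 1024·x^3)·Dx + (7 + 88·x + 432·x^2 + 1024·x^3 + 1024·x^4)·Dx^2  (order 2).
h: a_k = 16, 64, -224, -256/3, -608/3, 10368/5, -62912/9, 7912448/315, -5928800/63, 200749184/567, …
ICs: h(0) = 16, h′(0) = 64.

f: a_k = 0, 4, 0, -32/3, 0, 128/15, 0, -1024/315, 0, 2048/2835, …
g: a_k = 4, 8, -8, 16, -40, 112, -336, 1056, -3432, 11440, …
h₀=f·g: eliminate ⇒ L₀, order ≤ 2·1.
Derive L from L₀ (diff closure).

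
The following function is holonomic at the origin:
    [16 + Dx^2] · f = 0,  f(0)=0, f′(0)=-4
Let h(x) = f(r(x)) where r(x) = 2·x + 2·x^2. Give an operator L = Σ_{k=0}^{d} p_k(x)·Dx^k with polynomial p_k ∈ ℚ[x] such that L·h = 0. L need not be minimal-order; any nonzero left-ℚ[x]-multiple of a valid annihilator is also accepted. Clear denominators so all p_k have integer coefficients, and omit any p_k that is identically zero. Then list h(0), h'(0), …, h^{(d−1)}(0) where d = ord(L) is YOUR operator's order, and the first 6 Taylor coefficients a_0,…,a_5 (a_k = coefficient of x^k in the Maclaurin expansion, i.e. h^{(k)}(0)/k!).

f: a_k = 0, -4, 0, 32/3, 0, -128/15, …
h₀=f(r): pull back L_f along r ⇒ L₀.
L = (64 + 384·x + 768·x^2 + 512·x^3) - 2·Dx + (1 + 2·x)·Dx^2  (order 2).
h: a_k = 0, -8, -8, 256/3, 256, -256/15, …
ICs: h(0) = 0, h′(0) = -8.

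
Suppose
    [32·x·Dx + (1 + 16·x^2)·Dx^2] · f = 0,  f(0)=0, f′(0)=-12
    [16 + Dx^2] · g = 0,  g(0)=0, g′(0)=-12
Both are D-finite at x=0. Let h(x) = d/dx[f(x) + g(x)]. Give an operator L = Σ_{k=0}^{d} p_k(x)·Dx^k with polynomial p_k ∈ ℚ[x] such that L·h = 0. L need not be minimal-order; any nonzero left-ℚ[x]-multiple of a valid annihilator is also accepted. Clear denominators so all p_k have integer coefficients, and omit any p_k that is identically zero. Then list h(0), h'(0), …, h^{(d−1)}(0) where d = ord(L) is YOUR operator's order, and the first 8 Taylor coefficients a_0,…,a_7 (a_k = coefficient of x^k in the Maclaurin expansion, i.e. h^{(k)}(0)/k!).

f: a_k = 0, -12, 0, 64, 0, -3072/5, 0, 49152/7, …
g: a_k = 0, -12, 0, 32, 0, -128/5, 0, 1024/105, …
L₀ := lclm(L_f,L_g); ord L₀ ≤ 2+2.
Derive L from L₀ (diff closure).
L = (-5632·x + 114688·x^3 + 131072·x^5) + (-16 + 1792·x^2 + 36864·x^4 + 65536·x^6)·Dx + (-352·x + 7168·x^3 + 8192·x^5)·Dx^2 + (-1 + 112·x^2 + 2304·x^4 + 4096·x^6)·Dx^3  (order 3).
h: a_k = -24, 0, 288, 0, -3200, 0, 738304/15, 0, …
ICs: h(0) = -24, h′(0) = 0, h′′(0) = 576.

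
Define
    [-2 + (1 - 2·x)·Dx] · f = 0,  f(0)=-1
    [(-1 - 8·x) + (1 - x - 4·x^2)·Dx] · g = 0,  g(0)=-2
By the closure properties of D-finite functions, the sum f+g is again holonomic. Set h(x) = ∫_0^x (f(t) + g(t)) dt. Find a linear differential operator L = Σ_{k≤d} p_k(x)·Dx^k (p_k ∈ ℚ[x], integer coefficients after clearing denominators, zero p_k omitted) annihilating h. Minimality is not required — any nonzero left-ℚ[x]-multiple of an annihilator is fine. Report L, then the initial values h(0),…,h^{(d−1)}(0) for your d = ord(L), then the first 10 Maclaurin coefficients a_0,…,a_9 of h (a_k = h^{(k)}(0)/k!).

L = (12 - 48·x + 192·x^2 - 128·x^3)·Dx + (-2 - 96·x^2 + 352·x^3 - 256·x^4)·Dx^2 + (-1 + 11·x - 30·x^2 + 80·x^4 - 64·x^5)·Dx^3  (order 3).
h: a_k = 0, -3, -2, -14/3, -13/2, -74/5, -27, -426/7, -505/4, -862/3, …
ICs: h(0) = 0, h′(0) = -3, h′′(0) = -4.

f: a_k = -1, -2, -4, -8, -16, -32, -64, -128, -256, -512, …
g: a_k = -2, -2, -10, -18, -58, -130, -362, -882, -2330, -5858, …
L₀ := lclm(L_f,L_g); ord L₀ ≤ 1+1.
∫: right-multiply L₀ by Dx.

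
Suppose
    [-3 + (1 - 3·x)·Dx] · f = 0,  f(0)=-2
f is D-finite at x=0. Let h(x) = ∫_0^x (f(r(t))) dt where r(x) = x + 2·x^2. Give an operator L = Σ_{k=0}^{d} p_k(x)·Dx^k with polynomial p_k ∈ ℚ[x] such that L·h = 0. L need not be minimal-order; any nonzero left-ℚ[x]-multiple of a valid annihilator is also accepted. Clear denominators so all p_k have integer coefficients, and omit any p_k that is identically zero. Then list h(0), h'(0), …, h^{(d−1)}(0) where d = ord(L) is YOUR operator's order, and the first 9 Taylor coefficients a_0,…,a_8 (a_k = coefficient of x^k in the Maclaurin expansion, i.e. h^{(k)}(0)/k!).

f: a_k = -2, -6, -18, -54, -162, -486, -1458, -4374, -13122, …
h₀=f(r): pull back L_f along r ⇒ L₀.
h=∫h₀ ⇒ L = L₀·Dx.
L = (3 + 12·x)·Dx + (-1 + 3·x + 6·x^2)·Dx^2  (order 2).
h: a_k = 0, -2, -3, -10, -63/2, -558/5, -405, -10638/7, -23247/4, …
ICs: h(0) = 0, h′(0) = -2.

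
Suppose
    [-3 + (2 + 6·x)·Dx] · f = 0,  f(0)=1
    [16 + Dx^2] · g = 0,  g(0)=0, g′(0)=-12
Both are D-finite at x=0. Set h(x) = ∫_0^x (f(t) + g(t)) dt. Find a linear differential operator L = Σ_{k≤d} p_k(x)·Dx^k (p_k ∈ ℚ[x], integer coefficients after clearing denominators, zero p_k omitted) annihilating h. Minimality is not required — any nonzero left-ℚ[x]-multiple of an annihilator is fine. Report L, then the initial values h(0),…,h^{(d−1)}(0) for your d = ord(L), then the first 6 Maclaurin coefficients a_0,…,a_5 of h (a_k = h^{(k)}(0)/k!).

L = (-4368 - 18432·x - 27648·x^2)·Dx + (1760 + 17568·x + 55296·x^2 + 55296·x^3)·Dx^2 + (-273 - 1152·x - 1728·x^2)·Dx^3 + (110 + 1098·x + 3456·x^2 + 3456·x^3)·Dx^4  (order 4).
h: a_k = 0, 1, -21/4, -3/8, 539/64, -81/128, …
ICs: h(0) = 0, h′(0) = 1, h′′(0) = -21/2, h′′′(0) = -9/4.

f: a_k = 1, 3/2, -9/8, 27/16, -405/128, 1701/256, …
g: a_k = 0, -12, 0, 32, 0, -128/5, …
L₀ := lclm(L_f,L_g); ord L₀ ≤ 1+2.
∫: right-multiply L₀ by Dx.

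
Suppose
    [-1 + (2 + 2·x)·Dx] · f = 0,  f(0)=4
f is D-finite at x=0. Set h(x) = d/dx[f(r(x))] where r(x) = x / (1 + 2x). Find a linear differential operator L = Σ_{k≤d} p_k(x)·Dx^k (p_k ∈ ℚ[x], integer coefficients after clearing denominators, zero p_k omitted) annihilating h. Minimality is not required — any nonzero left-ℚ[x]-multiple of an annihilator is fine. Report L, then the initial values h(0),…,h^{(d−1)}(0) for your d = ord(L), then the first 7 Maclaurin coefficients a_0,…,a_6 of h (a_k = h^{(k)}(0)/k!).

f: a_k = 4, 2, -1/2, 1/4, -5/32, 7/64, -21/256, …
f∘r: x↦r, Dx↦Dx/r' in L_f ⇒ L₀.
h₀' ⇒ L via d/dx closure of L₀.
L = (-9 - 24·x) + (-2 - 10·x - 12·x^2)·Dx  (order 1).
h: a_k = 2, -9, 123/4, -757/8, 17715/64, -100935/128, 1134735/512, …
ICs: h(0) = 2.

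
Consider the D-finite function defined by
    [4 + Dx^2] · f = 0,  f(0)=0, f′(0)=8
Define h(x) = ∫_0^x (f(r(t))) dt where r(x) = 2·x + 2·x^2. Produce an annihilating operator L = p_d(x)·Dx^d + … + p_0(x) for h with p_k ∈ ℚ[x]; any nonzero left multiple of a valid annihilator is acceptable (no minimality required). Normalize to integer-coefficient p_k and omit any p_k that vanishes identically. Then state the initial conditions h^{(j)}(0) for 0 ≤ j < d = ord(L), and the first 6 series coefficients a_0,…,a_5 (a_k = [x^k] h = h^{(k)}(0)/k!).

f: a_k = 0, 8, 0, -16/3, 0, 16/15, …
h₀=f(r): pull back L_f along r ⇒ L₀.
∫: right-multiply L₀ by Dx.
L = (16 + 96·x + 192·x^2 + 128·x^3)·Dx - 2·Dx^2 + (1 + 2·x)·Dx^3  (order 3).
h: a_k = 0, 0, 8, 16/3, -32/3, -128/5, …
ICs: h(0) = 0, h′(0) = 0, h′′(0) = 16.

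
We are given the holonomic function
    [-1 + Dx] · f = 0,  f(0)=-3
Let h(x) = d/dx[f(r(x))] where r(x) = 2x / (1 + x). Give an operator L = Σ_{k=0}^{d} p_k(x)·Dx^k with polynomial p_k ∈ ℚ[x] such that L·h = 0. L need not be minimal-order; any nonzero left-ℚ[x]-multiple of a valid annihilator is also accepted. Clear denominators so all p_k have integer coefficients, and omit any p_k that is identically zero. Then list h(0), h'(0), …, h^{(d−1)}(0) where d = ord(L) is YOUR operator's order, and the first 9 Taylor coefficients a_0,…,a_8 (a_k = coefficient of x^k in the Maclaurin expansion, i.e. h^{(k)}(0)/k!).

f: a_k = -3, -3, -3/2, -1/2, -1/8, -1/40, -1/240, -1/1680, -1/13440, …
Change of var in L_f (x↦r) gives L₀.
Differentiate: ansatz ord ≤ ord L₀ ⇒ L.
L = -2·x + (-1 - 2·x - x^2)·Dx  (order 1).
h: a_k = -6, 0, 6, -8, 6, -8/5, -10/3, 256/35, -142/15, …
ICs: h(0) = -6.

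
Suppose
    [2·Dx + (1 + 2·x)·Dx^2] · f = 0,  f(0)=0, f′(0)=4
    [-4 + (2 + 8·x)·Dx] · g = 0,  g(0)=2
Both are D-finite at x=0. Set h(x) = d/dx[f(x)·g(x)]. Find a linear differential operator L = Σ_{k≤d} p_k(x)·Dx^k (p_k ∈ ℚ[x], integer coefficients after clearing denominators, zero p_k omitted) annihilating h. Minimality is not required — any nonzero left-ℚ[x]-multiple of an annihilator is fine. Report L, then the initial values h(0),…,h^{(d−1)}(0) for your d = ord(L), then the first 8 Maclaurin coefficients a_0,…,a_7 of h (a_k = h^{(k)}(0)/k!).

f: a_k = 0, 4, -4, 16/3, -8, 64/5, -64/3, 256/7, …
g: a_k = 2, 4, -4, 8, -20, 56, -168, 528, …
Sym-product of L_f,L_g gives L₀ (≤ ord 2).
h=h₀': d/dx-closure on L₀ ⇒ L.
L = (2 + 16·x + 8·x^2) + (7 + 54·x + 120·x^2 + 64·x^3)·Dx + (1 + 11·x + 42·x^2 + 64·x^3 + 32·x^4)·Dx^2  (order 2).
h: a_k = 8, 16, -64, 640/3, -2096/3, 11616/5, -39552/5, 965632/35, …
ICs: h(0) = 8, h′(0) = 16.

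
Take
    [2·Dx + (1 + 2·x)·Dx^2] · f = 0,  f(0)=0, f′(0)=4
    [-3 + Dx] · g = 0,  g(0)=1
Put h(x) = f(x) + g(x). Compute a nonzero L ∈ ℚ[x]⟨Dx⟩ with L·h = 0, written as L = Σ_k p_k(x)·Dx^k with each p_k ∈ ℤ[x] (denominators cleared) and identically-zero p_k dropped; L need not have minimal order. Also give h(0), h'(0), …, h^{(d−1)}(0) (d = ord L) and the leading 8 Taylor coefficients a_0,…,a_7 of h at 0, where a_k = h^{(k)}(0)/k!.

L = (-42 - 36·x)·Dx + (-1 - 36·x - 36·x^2)·Dx^2 + (5 + 16·x + 12·x^2)·Dx^3  (order 3).
h: a_k = 1, 7, 1/2, 59/6, -37/8, 593/40, -4877/240, 20723/560, …
ICs: h(0) = 1, h′(0) = 7, h′′(0) = 1.

f: a_k = 0, 4, -4, 16/3, -8, 64/5, -64/3, 256/7, …
g: a_k = 1, 3, 9/2, 9/2, 27/8, 81/40, 81/80, 243/560, …
h₀=f+g: left-lcm gives L₀, ord ≤ 3.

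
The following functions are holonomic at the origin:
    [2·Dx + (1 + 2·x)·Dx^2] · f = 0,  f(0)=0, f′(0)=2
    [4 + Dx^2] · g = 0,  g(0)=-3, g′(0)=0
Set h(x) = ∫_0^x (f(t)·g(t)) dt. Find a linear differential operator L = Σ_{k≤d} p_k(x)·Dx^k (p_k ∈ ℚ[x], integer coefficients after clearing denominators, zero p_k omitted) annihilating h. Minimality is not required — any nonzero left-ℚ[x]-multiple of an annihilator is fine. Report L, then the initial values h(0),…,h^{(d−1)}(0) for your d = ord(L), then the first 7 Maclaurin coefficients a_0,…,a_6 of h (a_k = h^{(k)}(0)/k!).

f: a_k = 0, 2, -2, 8/3, -4, 32/5, -32/3, …
g: a_k = -3, 0, 6, 0, -2, 0, 4/15, …
L₀ := L_f ⊗_s L_g (sym. prod.), ord ≤ 4.
h=∫h₀ ⇒ L = L₀·Dx.
L = (-48 + 192·x + 1216·x^2 + 2048·x^3 + 1024·x^4)·Dx + (32 + 320·x + 768·x^2 + 512·x^3)·Dx^2 + (160·x + 672·x^2 + 1024·x^3 + 512·x^4)·Dx^3 + (8 + 80·x + 192·x^2 + 128·x^3)·Dx^4 + (3 + 28·x + 92·x^2 + 128·x^3 + 64·x^4)·Dx^5  (order 5).
h: a_k = 0, 0, -3, 2, 1, 0, -6/5, …
ICs: h(0) = 0, h′(0) = 0, h′′(0) = -6, h′′′(0) = 12, h′′′′(0) = 24.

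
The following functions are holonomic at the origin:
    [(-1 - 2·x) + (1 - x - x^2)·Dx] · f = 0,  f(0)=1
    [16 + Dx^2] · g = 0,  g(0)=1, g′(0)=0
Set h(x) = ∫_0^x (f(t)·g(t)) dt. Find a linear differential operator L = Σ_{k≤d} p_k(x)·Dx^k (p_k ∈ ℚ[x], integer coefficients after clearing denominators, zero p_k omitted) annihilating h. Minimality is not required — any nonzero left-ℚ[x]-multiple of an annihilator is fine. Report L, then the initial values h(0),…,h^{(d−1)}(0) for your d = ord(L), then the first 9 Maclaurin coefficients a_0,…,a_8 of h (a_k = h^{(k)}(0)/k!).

f: a_k = 1, 1, 2, 3, 5, 8, 13, 21, 34, …
g: a_k = 1, 0, -8, 0, 32/3, 0, -256/45, 0, 512/315, …
h₀=f·g: eliminate ⇒ L₀, order ≤ 1·2.
h=∫₀ˣh₀: take L = L₀·Dx.
L = (-14 + 16·x + 16·x^2)·Dx + (2 + 4·x)·Dx^2 + (-1 + x + x^2)·Dx^3  (order 3).
h: a_k = 0, 1, 1/2, -2, -5/4, -1/15, -8/9, -73/45, -751/360, …
ICs: h(0) = 0, h′(0) = 1, h′′(0) = 1.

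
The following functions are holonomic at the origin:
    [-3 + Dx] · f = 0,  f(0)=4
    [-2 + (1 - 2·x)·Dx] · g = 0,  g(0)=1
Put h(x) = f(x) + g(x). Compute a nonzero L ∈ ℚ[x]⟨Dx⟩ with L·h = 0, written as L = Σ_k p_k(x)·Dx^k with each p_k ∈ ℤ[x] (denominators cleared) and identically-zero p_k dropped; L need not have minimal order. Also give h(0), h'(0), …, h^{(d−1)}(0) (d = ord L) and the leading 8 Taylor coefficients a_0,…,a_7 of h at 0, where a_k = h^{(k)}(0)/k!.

L = (6 + 36·x) + (1 - 36·x + 36·x^2)·Dx + (-1 + 8·x - 12·x^2)·Dx^2  (order 2).
h: a_k = 5, 14, 22, 26, 59/2, 401/10, 1361/20, 18163/140, …
ICs: h(0) = 5, h′(0) = 14.

f: a_k = 4, 12, 18, 18, 27/2, 81/10, 81/20, 243/140, …
g: a_k = 1, 2, 4, 8, 16, 32, 64, 128, …
h₀=f+g: left-lcm gives L₀, ord ≤ 2.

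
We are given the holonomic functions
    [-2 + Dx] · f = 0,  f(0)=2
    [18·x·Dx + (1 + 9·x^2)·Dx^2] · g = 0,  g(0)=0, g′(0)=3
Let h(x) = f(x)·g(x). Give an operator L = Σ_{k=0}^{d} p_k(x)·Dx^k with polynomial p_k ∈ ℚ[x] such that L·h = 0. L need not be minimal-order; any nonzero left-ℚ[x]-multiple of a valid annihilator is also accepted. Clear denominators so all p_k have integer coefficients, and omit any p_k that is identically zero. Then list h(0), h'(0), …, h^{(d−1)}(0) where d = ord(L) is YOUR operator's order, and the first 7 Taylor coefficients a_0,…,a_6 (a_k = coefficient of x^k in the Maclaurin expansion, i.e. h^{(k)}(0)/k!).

f: a_k = 2, 4, 4, 8/3, 4/3, 8/15, 8/45, …
g: a_k = 0, 3, 0, -9, 0, 243/5, 0, …
f·g: L₀ = L_f ⊗_s L_g, ord ≤ 1·2.
L = (4 - 36·x + 36·x^2) + (-4 + 18·x - 36·x^2)·Dx + (1 + 9·x^2)·Dx^2  (order 2).
h: a_k = 0, 6, 12, -6, -28, 326/5, 172, …
ICs: h(0) = 0, h′(0) = 6.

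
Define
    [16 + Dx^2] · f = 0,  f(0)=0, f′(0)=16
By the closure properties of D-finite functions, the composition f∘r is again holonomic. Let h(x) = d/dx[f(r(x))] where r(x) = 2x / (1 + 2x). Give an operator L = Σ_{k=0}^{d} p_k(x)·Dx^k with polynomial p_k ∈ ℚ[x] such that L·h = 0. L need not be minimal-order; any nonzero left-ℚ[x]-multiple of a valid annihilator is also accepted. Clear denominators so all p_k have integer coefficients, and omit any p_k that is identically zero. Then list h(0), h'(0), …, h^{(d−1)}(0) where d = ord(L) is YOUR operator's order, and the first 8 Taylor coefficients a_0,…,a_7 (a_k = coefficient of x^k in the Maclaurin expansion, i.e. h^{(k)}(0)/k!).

f: a_k = 0, 16, 0, -128/3, 0, 512/15, 0, -4096/315, …
f∘r: x↦r, Dx↦Dx/r' in L_f ⇒ L₀.
Differentiate: ansatz ord ≤ ord L₀ ⇒ L.
L = (88 + 96·x + 96·x^2) + (12 + 72·x + 144·x^2 + 96·x^3)·Dx + (1 + 8·x + 24·x^2 + 32·x^3 + 16·x^4)·Dx^2  (order 2).
h: a_k = 32, -128, -640, 7168, -98816/3, 92160, -5040128/45, -20611072/45, …
ICs: h(0) = 32, h′(0) = -128.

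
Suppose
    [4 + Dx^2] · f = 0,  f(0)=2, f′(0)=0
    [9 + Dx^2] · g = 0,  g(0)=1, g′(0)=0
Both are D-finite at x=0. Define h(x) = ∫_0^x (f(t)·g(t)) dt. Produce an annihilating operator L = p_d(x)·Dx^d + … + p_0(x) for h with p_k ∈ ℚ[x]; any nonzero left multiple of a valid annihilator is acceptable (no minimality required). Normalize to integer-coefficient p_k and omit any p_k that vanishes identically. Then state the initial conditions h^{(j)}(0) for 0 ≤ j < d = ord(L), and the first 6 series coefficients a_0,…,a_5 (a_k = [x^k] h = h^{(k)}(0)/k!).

f: a_k = 2, 0, -4, 0, 4/3, 0, …
g: a_k = 1, 0, -9/2, 0, 27/8, 0, …
f·g: L₀ = L_f ⊗_s L_g, ord ≤ 2·2.
Integrate: L := L₀·Dx.
L = 25·Dx + 26·Dx^3 + Dx^5  (order 5).
h: a_k = 0, 2, 0, -13/3, 0, 313/60, …
ICs: h(0) = 0, h′(0) = 2, h′′(0) = 0, h′′′(0) = -26, h′′′′(0) = 0.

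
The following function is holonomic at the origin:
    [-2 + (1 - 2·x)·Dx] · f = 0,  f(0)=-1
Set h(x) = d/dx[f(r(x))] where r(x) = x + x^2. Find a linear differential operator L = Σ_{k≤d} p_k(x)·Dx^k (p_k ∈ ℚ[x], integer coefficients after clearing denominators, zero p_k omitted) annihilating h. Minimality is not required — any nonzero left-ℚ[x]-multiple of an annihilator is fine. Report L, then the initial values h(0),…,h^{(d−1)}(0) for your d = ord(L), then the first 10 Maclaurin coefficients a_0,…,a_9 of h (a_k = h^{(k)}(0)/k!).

L = (6 + 12·x + 12·x^2) + (-1 + 6·x^2 + 4·x^3)·Dx  (order 1).
h: a_k = -2, -12, -48, -176, -600, -1968, -6272, -19584, -60192, -182720, …
ICs: h(0) = -2.

f: a_k = -1, -2, -4, -8, -16, -32, -64, -128, -256, -512, …
L₀ from L_f via x↦r, Dx↦r'^{-1}Dx.
Derive L from L₀ (diff closure).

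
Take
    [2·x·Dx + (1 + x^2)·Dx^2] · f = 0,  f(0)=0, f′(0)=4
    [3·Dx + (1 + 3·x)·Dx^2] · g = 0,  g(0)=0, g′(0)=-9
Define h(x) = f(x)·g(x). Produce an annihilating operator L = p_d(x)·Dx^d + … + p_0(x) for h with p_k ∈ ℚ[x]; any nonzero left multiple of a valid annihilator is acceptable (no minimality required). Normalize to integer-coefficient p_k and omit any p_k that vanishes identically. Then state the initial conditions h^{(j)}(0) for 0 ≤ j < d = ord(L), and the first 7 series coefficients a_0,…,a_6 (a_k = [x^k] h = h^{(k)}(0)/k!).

L = (264 + 1260·x + 1008·x^2 + 3420·x^3 + 3240·x^4 + 4212·x^5 + 324·x^7)·Dx + (178 + 660·x + 3828·x^2 + 7308·x^3 + 12960·x^4 + 10044·x^5 + 11340·x^6 + 324·x^7 + 1134·x^8)·Dx^2 + (132 + 608·x + 1728·x^2 + 4568·x^3 + 6456·x^4 + 8856·x^5 + 5184·x^6 + 5544·x^7 + 324·x^8 + 648·x^9)·Dx^3 + (13 + 102·x + 341·x^2 + 744·x^3 + 1138·x^4 + 1236·x^5 + 1386·x^6 + 648·x^7 + 657·x^8 + 54·x^9 + 81·x^10)·Dx^4  (order 4).
h: a_k = 0, 0, -36, 54, -96, 225, -2772/5, …
ICs: h(0) = 0, h′(0) = 0, h′′(0) = -72, h′′′(0) = 324.

f: a_k = 0, 4, 0, -4/3, 0, 4/5, 0, …
g: a_k = 0, -9, 27/2, -27, 243/4, -729/5, 729/2, …
Sym-product of L_f,L_g gives L₀ (≤ ord 4).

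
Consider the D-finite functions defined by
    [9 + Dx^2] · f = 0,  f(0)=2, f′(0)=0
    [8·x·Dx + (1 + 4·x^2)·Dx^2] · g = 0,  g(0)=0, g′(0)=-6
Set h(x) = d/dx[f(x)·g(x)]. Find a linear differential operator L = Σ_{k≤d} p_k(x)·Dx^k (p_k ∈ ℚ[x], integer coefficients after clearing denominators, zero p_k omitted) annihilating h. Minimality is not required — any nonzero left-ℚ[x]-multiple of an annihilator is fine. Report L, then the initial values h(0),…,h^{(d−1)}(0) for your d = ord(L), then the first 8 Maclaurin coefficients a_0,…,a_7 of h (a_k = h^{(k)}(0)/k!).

L = (134325 + 1685016·x^2 + 9665136·x^4 + 17604864·x^6 + 22954752·x^8 + 28366848·x^10 + 26873856·x^12) + (77328·x + 1187136·x^3 + 5460480·x^5 + 10782720·x^7 + 14929920·x^9 + 11943936·x^11)·Dx + (17850 + 242160·x^2 + 1468896·x^4 + 3414528·x^6 + 5764608·x^8 + 7630848·x^10 + 5971968·x^12)·Dx^2 + (8592·x + 131904·x^3 + 606720·x^5 + 1198080·x^7 + 1658880·x^9 + 1327104·x^11)·Dx^3 + (325 + 6104·x^2 + 43888·x^4 + 162048·x^6 + 357120·x^8 + 497664·x^10 + 331776·x^12)·Dx^4  (order 4).
h: a_k = -12, 0, 210, 0, -1509/2, 0, 48813/20, 0, …
ICs: h(0) = -12, h′(0) = 0, h′′(0) = 420, h′′′(0) = 0.

f: a_k = 2, 0, -9, 0, 27/4, 0, -81/40, 0, …
g: a_k = 0, -6, 0, 8, 0, -96/5, 0, 384/7, …
f·g: L₀ = L_f ⊗_s L_g, ord ≤ 2·2.
h=h₀': d/dx-closure on L₀ ⇒ L.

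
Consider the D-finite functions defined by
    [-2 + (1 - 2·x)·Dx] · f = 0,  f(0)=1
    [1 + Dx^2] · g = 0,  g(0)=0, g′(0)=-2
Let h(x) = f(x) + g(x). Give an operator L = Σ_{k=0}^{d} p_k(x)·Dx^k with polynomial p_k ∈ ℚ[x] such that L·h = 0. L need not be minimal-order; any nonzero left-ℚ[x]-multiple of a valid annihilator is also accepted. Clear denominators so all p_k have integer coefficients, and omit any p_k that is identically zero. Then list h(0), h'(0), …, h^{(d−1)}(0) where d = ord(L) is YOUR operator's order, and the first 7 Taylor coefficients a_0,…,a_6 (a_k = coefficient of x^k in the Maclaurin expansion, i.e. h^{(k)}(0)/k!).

L = (50 - 8·x + 8·x^2) + (-9 + 22·x - 12·x^2 + 8·x^3)·Dx + (50 - 8·x + 8·x^2)·Dx^2 + (-9 + 22·x - 12·x^2 + 8·x^3)·Dx^3  (order 3).
h: a_k = 1, 0, 4, 25/3, 16, 1919/60, 64, …
ICs: h(0) = 1, h′(0) = 0, h′′(0) = 8.

f: a_k = 1, 2, 4, 8, 16, 32, 64, …
g: a_k = 0, -2, 0, 1/3, 0, -1/60, 0, …
f+g: L₀ = lclm(L_f,L_g), ord ≤ 1+2.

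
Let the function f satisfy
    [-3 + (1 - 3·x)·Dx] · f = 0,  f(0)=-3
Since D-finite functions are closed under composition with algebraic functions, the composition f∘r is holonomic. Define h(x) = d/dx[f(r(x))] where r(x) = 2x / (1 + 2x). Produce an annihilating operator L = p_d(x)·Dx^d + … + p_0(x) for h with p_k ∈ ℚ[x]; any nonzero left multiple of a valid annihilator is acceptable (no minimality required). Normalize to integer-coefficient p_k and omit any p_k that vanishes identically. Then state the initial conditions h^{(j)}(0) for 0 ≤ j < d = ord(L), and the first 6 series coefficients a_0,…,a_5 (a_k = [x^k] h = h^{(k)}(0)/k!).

L = 8 + (-1 + 4·x)·Dx  (order 1).
h: a_k = -18, -144, -864, -4608, -23040, -110592, …
ICs: h(0) = -18.

f: a_k = -3, -9, -27, -81, -243, -729, …
f∘r: x↦r, Dx↦Dx/r' in L_f ⇒ L₀.
h₀' ⇒ L via d/dx closure of L₀.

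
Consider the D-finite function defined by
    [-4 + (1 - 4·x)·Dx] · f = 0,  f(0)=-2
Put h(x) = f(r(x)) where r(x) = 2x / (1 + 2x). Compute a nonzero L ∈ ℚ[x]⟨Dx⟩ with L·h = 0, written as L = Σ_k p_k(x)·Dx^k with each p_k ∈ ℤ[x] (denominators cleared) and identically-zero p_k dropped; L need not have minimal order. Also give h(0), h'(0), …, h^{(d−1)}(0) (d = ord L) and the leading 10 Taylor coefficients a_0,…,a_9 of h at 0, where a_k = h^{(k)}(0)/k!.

L = 8 + (-1 + 4·x + 12·x^2)·Dx  (order 1).
h: a_k = -2, -16, -96, -576, -3456, -20736, -124416, -746496, -4478976, -26873856, …
ICs: h(0) = -2.

f: a_k = -2, -8, -32, -128, -512, -2048, -8192, -32768, -131072, -524288, …
f∘r: x↦r, Dx↦Dx/r' in L_f ⇒ L₀.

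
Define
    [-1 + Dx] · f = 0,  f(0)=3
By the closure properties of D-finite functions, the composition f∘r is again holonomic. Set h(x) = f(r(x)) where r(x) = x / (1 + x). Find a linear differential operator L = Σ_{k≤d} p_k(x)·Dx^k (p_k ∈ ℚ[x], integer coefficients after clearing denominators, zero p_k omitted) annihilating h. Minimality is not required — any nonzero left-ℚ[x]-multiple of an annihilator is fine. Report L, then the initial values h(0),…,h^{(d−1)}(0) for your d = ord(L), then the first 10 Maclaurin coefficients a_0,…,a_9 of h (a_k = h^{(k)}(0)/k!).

f: a_k = 3, 3, 3/2, 1/2, 1/8, 1/40, 1/240, 1/1680, 1/13440, 1/120960, …
h₀=f(r): pull back L_f along r ⇒ L₀.
L = -1 + (1 + 2·x + x^2)·Dx  (order 1).
h: a_k = 3, 3, -3/2, 1/2, 1/8, -19/40, 151/240, -1091/1680, 7841/13440, -56519/120960, …
ICs: h(0) = 3.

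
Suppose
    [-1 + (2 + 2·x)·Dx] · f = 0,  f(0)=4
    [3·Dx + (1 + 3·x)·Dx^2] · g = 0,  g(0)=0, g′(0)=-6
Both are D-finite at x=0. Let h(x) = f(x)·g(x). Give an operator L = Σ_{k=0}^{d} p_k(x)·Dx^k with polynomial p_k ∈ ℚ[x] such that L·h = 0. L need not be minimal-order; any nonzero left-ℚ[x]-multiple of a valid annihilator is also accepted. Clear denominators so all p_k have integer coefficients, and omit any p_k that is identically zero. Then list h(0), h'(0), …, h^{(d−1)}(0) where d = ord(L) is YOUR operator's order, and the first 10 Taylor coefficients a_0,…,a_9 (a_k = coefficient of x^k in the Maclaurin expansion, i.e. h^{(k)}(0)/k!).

L = (-3 + 3·x) + (8 + 8·x)·Dx + (4 + 20·x + 28·x^2 + 12·x^3)·Dx^2  (order 2).
h: a_k = 0, -24, 24, -51, 120, -23649/80, 60063/80, -8737857/4480, 11549583/2240, -396256599/28672, …
ICs: h(0) = 0, h′(0) = -24.

f: a_k = 4, 2, -1/2, 1/4, -5/32, 7/64, -21/256, 33/512, -429/8192, 715/16384, …
g: a_k = 0, -6, 9, -18, 81/2, -486/5, 243, -4374/7, 6561/4, -4374, …
f·g: L₀ = L_f ⊗_s L_g, ord ≤ 1·2.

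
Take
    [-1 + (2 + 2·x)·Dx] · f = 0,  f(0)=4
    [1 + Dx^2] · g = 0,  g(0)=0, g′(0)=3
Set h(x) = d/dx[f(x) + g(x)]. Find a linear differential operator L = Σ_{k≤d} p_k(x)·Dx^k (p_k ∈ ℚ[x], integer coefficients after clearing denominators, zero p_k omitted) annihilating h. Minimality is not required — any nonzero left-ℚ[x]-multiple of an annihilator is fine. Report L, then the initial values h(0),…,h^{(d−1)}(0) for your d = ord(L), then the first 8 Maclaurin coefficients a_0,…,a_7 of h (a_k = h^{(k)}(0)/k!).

L = (-19 - 8·x - 4·x^2) + (-14 - 30·x - 24·x^2 - 8·x^3)·Dx + (-19 - 8·x - 4·x^2)·Dx^2 + (-14 - 30·x - 24·x^2 - 8·x^3)·Dx^3  (order 3).
h: a_k = 5, -1, -3/4, -5/8, 43/64, -63/128, 3433/7680, -429/1024, …
ICs: h(0) = 5, h′(0) = -1, h′′(0) = -3/2.

f: a_k = 4, 2, -1/2, 1/4, -5/32, 7/64, -21/256, 33/512, …
g: a_k = 0, 3, 0, -1/2, 0, 1/40, 0, -1/1680, …
L₀ := lclm(L_f,L_g); ord L₀ ≤ 1+2.
h=h₀': d/dx-closure on L₀ ⇒ L.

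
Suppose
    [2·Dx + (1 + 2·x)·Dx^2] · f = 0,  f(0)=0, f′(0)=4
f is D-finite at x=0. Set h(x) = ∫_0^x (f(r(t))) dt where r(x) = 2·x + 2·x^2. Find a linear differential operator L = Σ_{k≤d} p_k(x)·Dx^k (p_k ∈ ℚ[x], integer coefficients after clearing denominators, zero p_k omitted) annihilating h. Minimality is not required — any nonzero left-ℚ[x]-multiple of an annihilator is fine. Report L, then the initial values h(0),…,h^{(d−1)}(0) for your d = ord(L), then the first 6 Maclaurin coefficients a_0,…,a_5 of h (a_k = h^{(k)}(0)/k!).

L = 2·Dx^2 + (1 + 2·x)·Dx^3  (order 3).
h: a_k = 0, 0, 4, -8/3, 8/3, -16/5, …
ICs: h(0) = 0, h′(0) = 0, h′′(0) = 8.

f: a_k = 0, 4, -4, 16/3, -8, 64/5, …
Change of var in L_f (x↦r) gives L₀.
∫: right-multiply L₀ by Dx.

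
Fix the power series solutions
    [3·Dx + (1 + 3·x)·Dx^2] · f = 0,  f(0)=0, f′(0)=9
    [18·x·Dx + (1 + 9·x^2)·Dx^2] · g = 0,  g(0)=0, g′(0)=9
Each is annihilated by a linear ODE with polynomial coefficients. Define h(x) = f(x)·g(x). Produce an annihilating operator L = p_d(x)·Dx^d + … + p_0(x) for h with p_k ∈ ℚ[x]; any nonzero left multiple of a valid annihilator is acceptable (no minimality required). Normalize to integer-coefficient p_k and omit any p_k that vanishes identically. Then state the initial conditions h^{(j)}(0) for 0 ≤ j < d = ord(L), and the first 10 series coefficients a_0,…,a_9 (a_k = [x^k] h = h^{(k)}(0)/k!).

L = (648 + 3564·x + 19440·x^2 + 113724·x^3 + 262440·x^4 + 341172·x^5 + 236196·x^7)·Dx + (162 + 3348·x + 24948·x^2 + 117612·x^3 + 396576·x^4 + 813564·x^5 + 918540·x^6 + 236196·x^7 + 826686·x^8)·Dx^2 + (36 + 576·x + 5184·x^2 + 25272·x^3 + 87480·x^4 + 227448·x^5 + 419904·x^6 + 472392·x^7 + 236196·x^8 + 472392·x^9)·Dx^3 + (5 + 54·x + 333·x^2 + 1512·x^3 + 5346·x^4 + 14580·x^5 + 30618·x^6 + 52488·x^7 + 59049·x^8 + 39366·x^9 + 59049·x^10)·Dx^4  (order 4).
h: a_k = 0, 0, 81, -243/2, 0, -729/4, 9477/5, -72171/20, 0, -2381643/280, …
ICs: h(0) = 0, h′(0) = 0, h′′(0) = 162, h′′′(0) = -729.

f: a_k = 0, 9, -27/2, 27, -243/4, 729/5, -729/2, 6561/7, -19683/8, 6561, …
g: a_k = 0, 9, 0, -27, 0, 729/5, 0, -6561/7, 0, 6561, …
h₀=f·g: eliminate ⇒ L₀, order ≤ 2·2.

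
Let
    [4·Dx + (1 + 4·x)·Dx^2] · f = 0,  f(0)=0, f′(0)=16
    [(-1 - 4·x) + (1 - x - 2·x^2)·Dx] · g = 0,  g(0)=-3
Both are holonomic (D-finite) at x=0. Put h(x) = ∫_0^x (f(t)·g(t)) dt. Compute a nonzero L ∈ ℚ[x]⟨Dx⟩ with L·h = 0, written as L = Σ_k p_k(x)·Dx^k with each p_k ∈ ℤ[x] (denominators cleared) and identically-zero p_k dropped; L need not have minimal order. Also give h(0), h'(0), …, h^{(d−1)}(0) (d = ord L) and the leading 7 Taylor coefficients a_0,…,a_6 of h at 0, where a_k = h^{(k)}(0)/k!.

f: a_k = 0, 16, -32, 256/3, -256, 4096/5, -8192/3, …
g: a_k = -3, -3, -9, -15, -33, -63, -129, …
Product ⇒ symmetric product L₀, ord ≤ 2.
h=∫h₀ ⇒ L = L₀·Dx.
L = (8 + 32·x)·Dx + (-2 + 20·x + 40·x^2)·Dx^2 + (-1 - 3·x + 6·x^2 + 8·x^3)·Dx^3  (order 3).
h: a_k = 0, 0, -24, 16, -76, 112, -2088/5, …
ICs: h(0) = 0, h′(0) = 0, h′′(0) = -48.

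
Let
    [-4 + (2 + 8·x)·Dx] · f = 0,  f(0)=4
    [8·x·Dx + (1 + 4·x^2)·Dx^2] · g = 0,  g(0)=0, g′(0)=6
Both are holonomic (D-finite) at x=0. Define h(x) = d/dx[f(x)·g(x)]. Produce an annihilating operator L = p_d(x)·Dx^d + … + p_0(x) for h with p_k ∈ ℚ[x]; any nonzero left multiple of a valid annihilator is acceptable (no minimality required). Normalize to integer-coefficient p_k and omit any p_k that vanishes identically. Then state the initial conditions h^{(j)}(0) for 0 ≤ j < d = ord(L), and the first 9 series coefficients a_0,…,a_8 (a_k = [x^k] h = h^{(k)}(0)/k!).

f: a_k = 4, 8, -8, 16, -40, 112, -336, 1056, -3432, …
g: a_k = 0, 6, 0, -8, 0, 96/5, 0, -384/7, 0, …
Sym-product of L_f,L_g gives L₀ (≤ ord 2).
Differentiate: ansatz ord ≤ ord L₀ ⇒ L.
L = (-4 + 160·x + 320·x^2 - 384·x^3 - 192·x^4) + (16 + 120·x + 432·x^2 + 544·x^3 - 1344·x^4 - 768·x^5)·Dx + (3 + 20·x + 24·x^2 - 16·x^3 - 16·x^4 - 384·x^5 - 256·x^6)·Dx^2  (order 2).
h: a_k = 24, 96, -240, 128, -496, 20928/5, -72416/5, 1486336/35, -1105680/7, …
ICs: h(0) = 24, h′(0) = 96.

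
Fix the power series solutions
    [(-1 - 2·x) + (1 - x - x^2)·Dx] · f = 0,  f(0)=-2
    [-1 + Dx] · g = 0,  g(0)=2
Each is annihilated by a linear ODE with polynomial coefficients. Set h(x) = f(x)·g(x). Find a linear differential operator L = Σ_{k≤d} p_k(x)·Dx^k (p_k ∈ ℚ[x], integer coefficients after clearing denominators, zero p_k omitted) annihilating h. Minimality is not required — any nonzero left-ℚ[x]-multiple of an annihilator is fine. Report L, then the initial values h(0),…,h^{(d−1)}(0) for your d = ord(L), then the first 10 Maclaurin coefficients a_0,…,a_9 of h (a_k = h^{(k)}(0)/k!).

f: a_k = -2, -2, -4, -6, -10, -16, -26, -42, -68, -110, …
g: a_k = 2, 2, 1, 1/3, 1/12, 1/60, 1/360, 1/2520, 1/20160, 1/181440, …
Product ⇒ symmetric product L₀, ord ≤ 1.
L = (2 + x - x^2) + (-1 + x + x^2)·Dx  (order 1).
h: a_k = -4, -8, -14, -68/3, -221/6, -893/15, -17347/180, -98221/630, -2542969/10080, -2645039/6480, …
ICs: h(0) = -4.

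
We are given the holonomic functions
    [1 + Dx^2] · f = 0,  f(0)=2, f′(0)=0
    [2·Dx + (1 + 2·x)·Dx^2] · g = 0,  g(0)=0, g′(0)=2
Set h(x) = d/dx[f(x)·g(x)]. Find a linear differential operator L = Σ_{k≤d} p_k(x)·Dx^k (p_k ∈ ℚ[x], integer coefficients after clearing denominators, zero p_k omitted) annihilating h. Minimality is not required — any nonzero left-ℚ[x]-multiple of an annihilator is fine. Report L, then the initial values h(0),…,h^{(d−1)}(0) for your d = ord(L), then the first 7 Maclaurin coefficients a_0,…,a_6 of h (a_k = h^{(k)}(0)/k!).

f: a_k = 2, 0, -1, 0, 1/12, 0, -1/360, …
g: a_k = 0, 2, -2, 8/3, -4, 32/5, -32/3, …
Product ⇒ symmetric product L₀, ord ≤ 4.
h=h₀': d/dx-closure on L₀ ⇒ L.
L = (-52 - 31·x - 87·x^2 - 96·x^3 - 8·x^4 + 48·x^5 + 16·x^6) + (-33 - 98·x - 80·x^2 + 80·x^4 + 32·x^5)·Dx + (-55 - 46·x - 110·x^2 - 96·x^3 + 32·x^4 + 96·x^5 + 32·x^6)·Dx^2 + (-33 - 98·x - 80·x^2 + 80·x^4 + 32·x^5)·Dx^3 + (-3 - 15·x - 23·x^2 + 40·x^4 + 48·x^5 + 16·x^6)·Dx^4  (order 4).
h: a_k = 4, -8, 10, -24, 103/2, -105, 12763/60, …
ICs: h(0) = 4, h′(0) = -8, h′′(0) = 20, h′′′(0) = -144.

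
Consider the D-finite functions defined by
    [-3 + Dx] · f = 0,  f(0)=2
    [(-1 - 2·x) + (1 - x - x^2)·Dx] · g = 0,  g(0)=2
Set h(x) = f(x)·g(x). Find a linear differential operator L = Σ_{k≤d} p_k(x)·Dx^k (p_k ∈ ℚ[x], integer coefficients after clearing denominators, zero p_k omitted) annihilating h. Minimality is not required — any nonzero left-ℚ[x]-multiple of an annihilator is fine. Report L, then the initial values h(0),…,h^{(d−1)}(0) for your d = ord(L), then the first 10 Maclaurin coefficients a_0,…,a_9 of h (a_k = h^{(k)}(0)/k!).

L = (4 - x - 3·x^2) + (-1 + x + x^2)·Dx  (order 1).
h: a_k = 4, 16, 38, 72, 247/2, 1018/5, 6623/20, 18777/35, 972481/1120, 393397/280, …
ICs: h(0) = 4.

f: a_k = 2, 6, 9, 9, 27/4, 81/20, 81/40, 243/280, 729/2240, 243/2240, …
g: a_k = 2, 2, 4, 6, 10, 16, 26, 42, 68, 110, …
Sym-product of L_f,L_g gives L₀ (≤ ord 1).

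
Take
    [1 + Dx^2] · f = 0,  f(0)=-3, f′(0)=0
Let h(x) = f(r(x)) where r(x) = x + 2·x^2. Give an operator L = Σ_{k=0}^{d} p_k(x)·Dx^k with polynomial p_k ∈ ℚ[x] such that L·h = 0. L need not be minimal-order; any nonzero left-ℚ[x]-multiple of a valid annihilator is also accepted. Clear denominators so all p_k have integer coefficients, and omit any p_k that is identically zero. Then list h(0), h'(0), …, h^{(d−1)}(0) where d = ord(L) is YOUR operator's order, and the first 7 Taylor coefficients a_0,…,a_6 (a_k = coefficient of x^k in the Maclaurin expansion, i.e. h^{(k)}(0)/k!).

f: a_k = -3, 0, 3/2, 0, -1/8, 0, 1/240, …
f∘r: x↦r, Dx↦Dx/r' in L_f ⇒ L₀.
L = (1 + 12·x + 48·x^2 + 64·x^3) - 4·Dx + (1 + 4·x)·Dx^2  (order 2).
h: a_k = -3, 0, 3/2, 6, 47/8, -1, -719/240, …
ICs: h(0) = -3, h′(0) = 0.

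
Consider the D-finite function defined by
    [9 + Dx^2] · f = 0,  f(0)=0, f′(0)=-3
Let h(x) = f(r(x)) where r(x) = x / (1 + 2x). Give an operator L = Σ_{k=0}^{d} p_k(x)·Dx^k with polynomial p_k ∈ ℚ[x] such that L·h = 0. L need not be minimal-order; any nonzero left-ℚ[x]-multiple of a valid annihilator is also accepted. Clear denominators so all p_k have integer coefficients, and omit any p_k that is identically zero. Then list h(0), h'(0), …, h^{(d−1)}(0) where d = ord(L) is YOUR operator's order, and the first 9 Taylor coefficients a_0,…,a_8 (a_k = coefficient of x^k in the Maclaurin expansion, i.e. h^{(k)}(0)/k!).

f: a_k = 0, -3, 0, 9/2, 0, -81/40, 0, 243/560, 0, …
Substitute x→r, Dx→(1/r')Dx; clear ⇒ L₀.
L = 9 + (4 + 24·x + 48·x^2 + 32·x^3)·Dx + (1 + 8·x + 24·x^2 + 32·x^3 + 16·x^4)·Dx^2  (order 2).
h: a_k = 0, -3, 6, -15/2, -3, 2319/40, -975/4, 429483/560, -83163/40, …
ICs: h(0) = 0, h′(0) = -3.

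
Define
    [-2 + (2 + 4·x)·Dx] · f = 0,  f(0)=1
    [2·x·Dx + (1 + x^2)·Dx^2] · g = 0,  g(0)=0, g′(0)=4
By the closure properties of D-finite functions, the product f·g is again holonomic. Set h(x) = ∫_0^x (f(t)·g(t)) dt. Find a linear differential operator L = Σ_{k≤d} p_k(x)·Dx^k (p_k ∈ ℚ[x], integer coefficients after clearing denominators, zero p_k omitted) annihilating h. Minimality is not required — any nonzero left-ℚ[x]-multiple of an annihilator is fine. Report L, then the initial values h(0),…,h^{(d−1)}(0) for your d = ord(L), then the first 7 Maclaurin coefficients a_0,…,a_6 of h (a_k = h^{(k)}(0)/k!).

L = (3 - 2·x - x^2)·Dx + (-2 - 2·x + 6·x^2 + 4·x^3)·Dx^2 + (1 + 4·x + 5·x^2 + 4·x^3 + 4·x^4)·Dx^3  (order 3).
h: a_k = 0, 0, 2, 4/3, -5/6, 2/15, -31/180, …
ICs: h(0) = 0, h′(0) = 0, h′′(0) = 4.

f: a_k = 1, 1, -1/2, 1/2, -5/8, 7/8, -21/16, …
g: a_k = 0, 4, 0, -4/3, 0, 4/5, 0, …
Product ⇒ symmetric product L₀, ord ≤ 2.
h=∫₀ˣh₀: take L = L₀·Dx.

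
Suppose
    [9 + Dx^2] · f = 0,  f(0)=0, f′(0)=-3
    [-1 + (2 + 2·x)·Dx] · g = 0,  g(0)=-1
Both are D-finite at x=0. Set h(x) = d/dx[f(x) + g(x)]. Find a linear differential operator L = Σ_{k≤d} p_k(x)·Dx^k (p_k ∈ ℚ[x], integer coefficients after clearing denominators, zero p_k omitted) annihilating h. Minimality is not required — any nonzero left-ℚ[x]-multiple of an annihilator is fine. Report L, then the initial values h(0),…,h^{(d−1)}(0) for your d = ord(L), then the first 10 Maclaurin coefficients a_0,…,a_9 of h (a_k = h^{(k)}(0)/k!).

f: a_k = 0, -3, 0, 9/2, 0, -81/40, 0, 243/560, 0, -243/4480, …
g: a_k = -1, -1/2, 1/8, -1/16, 5/128, -7/256, 21/1024, -33/2048, 429/32768, -715/65536, …
f+g: L₀ = lclm(L_f,L_g), ord ≤ 2+1.
h₀' ⇒ L via d/dx closure of L₀.
L = (-153 - 216·x - 108·x^2) + (-234 - 666·x - 648·x^2 - 216·x^3)·Dx + (-17 - 24·x - 12·x^2)·Dx^2 + (-26 - 74·x - 72·x^2 - 24·x^3)·Dx^3  (order 3).
h: a_k = -7/2, 1/4, 213/16, 5/32, -2627/256, 63/512, 29949/10240, 429/4096, -1344969/2293760, 12155/131072, …
ICs: h(0) = -7/2, h′(0) = 1/4, h′′(0) = 213/8.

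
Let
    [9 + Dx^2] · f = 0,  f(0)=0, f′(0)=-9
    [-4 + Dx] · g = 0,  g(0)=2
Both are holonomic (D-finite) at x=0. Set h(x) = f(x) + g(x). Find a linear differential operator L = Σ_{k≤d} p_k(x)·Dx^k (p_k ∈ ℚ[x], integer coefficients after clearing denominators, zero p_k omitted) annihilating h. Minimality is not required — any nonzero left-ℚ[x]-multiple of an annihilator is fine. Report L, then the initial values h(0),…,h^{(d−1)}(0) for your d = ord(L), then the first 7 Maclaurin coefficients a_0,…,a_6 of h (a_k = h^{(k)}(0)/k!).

L = -36 + 9·Dx - 4·Dx^2 + Dx^3  (order 3).
h: a_k = 2, -1, 16, 209/6, 64/3, 1319/120, 512/45, …
ICs: h(0) = 2, h′(0) = -1, h′′(0) = 32.

f: a_k = 0, -9, 0, 27/2, 0, -243/40, 0, …
g: a_k = 2, 8, 16, 64/3, 64/3, 256/15, 512/45, …
L₀ := lclm(L_f,L_g); ord L₀ ≤ 2+1.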